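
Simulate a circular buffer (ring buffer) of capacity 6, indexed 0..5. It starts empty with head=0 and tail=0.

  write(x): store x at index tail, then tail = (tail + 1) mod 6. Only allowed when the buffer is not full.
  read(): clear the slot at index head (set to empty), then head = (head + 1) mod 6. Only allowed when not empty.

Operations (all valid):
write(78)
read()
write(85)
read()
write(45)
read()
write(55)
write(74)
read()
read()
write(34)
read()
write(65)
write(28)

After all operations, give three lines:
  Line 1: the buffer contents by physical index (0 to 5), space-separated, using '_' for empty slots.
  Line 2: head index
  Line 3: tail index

write(78): buf=[78 _ _ _ _ _], head=0, tail=1, size=1
read(): buf=[_ _ _ _ _ _], head=1, tail=1, size=0
write(85): buf=[_ 85 _ _ _ _], head=1, tail=2, size=1
read(): buf=[_ _ _ _ _ _], head=2, tail=2, size=0
write(45): buf=[_ _ 45 _ _ _], head=2, tail=3, size=1
read(): buf=[_ _ _ _ _ _], head=3, tail=3, size=0
write(55): buf=[_ _ _ 55 _ _], head=3, tail=4, size=1
write(74): buf=[_ _ _ 55 74 _], head=3, tail=5, size=2
read(): buf=[_ _ _ _ 74 _], head=4, tail=5, size=1
read(): buf=[_ _ _ _ _ _], head=5, tail=5, size=0
write(34): buf=[_ _ _ _ _ 34], head=5, tail=0, size=1
read(): buf=[_ _ _ _ _ _], head=0, tail=0, size=0
write(65): buf=[65 _ _ _ _ _], head=0, tail=1, size=1
write(28): buf=[65 28 _ _ _ _], head=0, tail=2, size=2

Answer: 65 28 _ _ _ _
0
2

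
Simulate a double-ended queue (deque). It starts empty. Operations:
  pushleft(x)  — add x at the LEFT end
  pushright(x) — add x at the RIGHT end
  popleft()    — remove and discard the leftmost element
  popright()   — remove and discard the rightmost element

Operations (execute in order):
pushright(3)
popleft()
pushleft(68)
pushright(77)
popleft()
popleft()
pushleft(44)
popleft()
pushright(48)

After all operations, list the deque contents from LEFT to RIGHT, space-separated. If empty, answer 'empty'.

Answer: 48

Derivation:
pushright(3): [3]
popleft(): []
pushleft(68): [68]
pushright(77): [68, 77]
popleft(): [77]
popleft(): []
pushleft(44): [44]
popleft(): []
pushright(48): [48]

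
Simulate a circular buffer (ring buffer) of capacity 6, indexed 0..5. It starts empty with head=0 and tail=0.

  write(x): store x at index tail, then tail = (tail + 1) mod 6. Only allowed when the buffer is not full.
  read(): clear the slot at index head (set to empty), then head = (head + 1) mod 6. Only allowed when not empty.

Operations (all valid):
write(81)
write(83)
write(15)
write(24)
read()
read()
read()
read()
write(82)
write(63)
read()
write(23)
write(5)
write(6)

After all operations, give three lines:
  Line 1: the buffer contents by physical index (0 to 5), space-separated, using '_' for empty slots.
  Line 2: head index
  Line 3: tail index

write(81): buf=[81 _ _ _ _ _], head=0, tail=1, size=1
write(83): buf=[81 83 _ _ _ _], head=0, tail=2, size=2
write(15): buf=[81 83 15 _ _ _], head=0, tail=3, size=3
write(24): buf=[81 83 15 24 _ _], head=0, tail=4, size=4
read(): buf=[_ 83 15 24 _ _], head=1, tail=4, size=3
read(): buf=[_ _ 15 24 _ _], head=2, tail=4, size=2
read(): buf=[_ _ _ 24 _ _], head=3, tail=4, size=1
read(): buf=[_ _ _ _ _ _], head=4, tail=4, size=0
write(82): buf=[_ _ _ _ 82 _], head=4, tail=5, size=1
write(63): buf=[_ _ _ _ 82 63], head=4, tail=0, size=2
read(): buf=[_ _ _ _ _ 63], head=5, tail=0, size=1
write(23): buf=[23 _ _ _ _ 63], head=5, tail=1, size=2
write(5): buf=[23 5 _ _ _ 63], head=5, tail=2, size=3
write(6): buf=[23 5 6 _ _ 63], head=5, tail=3, size=4

Answer: 23 5 6 _ _ 63
5
3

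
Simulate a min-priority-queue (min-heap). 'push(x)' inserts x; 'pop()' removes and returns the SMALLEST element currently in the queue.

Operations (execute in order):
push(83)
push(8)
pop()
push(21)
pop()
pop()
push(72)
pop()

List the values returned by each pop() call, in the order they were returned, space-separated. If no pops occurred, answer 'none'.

push(83): heap contents = [83]
push(8): heap contents = [8, 83]
pop() → 8: heap contents = [83]
push(21): heap contents = [21, 83]
pop() → 21: heap contents = [83]
pop() → 83: heap contents = []
push(72): heap contents = [72]
pop() → 72: heap contents = []

Answer: 8 21 83 72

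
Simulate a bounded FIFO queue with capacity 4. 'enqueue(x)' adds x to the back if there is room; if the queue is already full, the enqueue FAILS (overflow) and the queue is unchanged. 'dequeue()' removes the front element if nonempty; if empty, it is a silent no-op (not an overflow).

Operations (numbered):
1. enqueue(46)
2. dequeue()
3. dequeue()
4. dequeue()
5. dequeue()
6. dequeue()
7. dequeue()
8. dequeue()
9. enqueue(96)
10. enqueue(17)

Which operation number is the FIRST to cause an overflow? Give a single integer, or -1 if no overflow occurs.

Answer: -1

Derivation:
1. enqueue(46): size=1
2. dequeue(): size=0
3. dequeue(): empty, no-op, size=0
4. dequeue(): empty, no-op, size=0
5. dequeue(): empty, no-op, size=0
6. dequeue(): empty, no-op, size=0
7. dequeue(): empty, no-op, size=0
8. dequeue(): empty, no-op, size=0
9. enqueue(96): size=1
10. enqueue(17): size=2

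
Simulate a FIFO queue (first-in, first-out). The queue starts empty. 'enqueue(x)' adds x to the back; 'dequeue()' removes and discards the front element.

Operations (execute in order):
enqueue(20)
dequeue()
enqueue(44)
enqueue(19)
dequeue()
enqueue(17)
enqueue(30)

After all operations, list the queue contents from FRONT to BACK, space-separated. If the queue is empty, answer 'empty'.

Answer: 19 17 30

Derivation:
enqueue(20): [20]
dequeue(): []
enqueue(44): [44]
enqueue(19): [44, 19]
dequeue(): [19]
enqueue(17): [19, 17]
enqueue(30): [19, 17, 30]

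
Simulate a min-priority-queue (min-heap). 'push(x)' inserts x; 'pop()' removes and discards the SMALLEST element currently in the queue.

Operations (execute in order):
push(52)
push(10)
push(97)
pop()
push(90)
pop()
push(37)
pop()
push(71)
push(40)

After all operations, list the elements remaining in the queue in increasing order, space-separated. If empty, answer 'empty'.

Answer: 40 71 90 97

Derivation:
push(52): heap contents = [52]
push(10): heap contents = [10, 52]
push(97): heap contents = [10, 52, 97]
pop() → 10: heap contents = [52, 97]
push(90): heap contents = [52, 90, 97]
pop() → 52: heap contents = [90, 97]
push(37): heap contents = [37, 90, 97]
pop() → 37: heap contents = [90, 97]
push(71): heap contents = [71, 90, 97]
push(40): heap contents = [40, 71, 90, 97]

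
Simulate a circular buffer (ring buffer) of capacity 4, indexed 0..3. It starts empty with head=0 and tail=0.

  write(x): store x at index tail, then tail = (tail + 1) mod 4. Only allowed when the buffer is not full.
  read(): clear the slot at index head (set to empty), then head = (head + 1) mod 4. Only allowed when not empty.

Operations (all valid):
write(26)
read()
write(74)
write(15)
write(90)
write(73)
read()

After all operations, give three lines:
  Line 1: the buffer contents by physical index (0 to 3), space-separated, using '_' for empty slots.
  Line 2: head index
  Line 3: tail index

Answer: 73 _ 15 90
2
1

Derivation:
write(26): buf=[26 _ _ _], head=0, tail=1, size=1
read(): buf=[_ _ _ _], head=1, tail=1, size=0
write(74): buf=[_ 74 _ _], head=1, tail=2, size=1
write(15): buf=[_ 74 15 _], head=1, tail=3, size=2
write(90): buf=[_ 74 15 90], head=1, tail=0, size=3
write(73): buf=[73 74 15 90], head=1, tail=1, size=4
read(): buf=[73 _ 15 90], head=2, tail=1, size=3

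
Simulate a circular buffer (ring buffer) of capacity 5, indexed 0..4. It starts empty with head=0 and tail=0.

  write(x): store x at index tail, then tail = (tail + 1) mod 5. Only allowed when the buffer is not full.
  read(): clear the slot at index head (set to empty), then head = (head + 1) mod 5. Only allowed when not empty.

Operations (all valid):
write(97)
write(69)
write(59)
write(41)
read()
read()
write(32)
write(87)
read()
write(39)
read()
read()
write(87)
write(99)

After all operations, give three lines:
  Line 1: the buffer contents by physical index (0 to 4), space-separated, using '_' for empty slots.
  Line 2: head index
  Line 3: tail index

write(97): buf=[97 _ _ _ _], head=0, tail=1, size=1
write(69): buf=[97 69 _ _ _], head=0, tail=2, size=2
write(59): buf=[97 69 59 _ _], head=0, tail=3, size=3
write(41): buf=[97 69 59 41 _], head=0, tail=4, size=4
read(): buf=[_ 69 59 41 _], head=1, tail=4, size=3
read(): buf=[_ _ 59 41 _], head=2, tail=4, size=2
write(32): buf=[_ _ 59 41 32], head=2, tail=0, size=3
write(87): buf=[87 _ 59 41 32], head=2, tail=1, size=4
read(): buf=[87 _ _ 41 32], head=3, tail=1, size=3
write(39): buf=[87 39 _ 41 32], head=3, tail=2, size=4
read(): buf=[87 39 _ _ 32], head=4, tail=2, size=3
read(): buf=[87 39 _ _ _], head=0, tail=2, size=2
write(87): buf=[87 39 87 _ _], head=0, tail=3, size=3
write(99): buf=[87 39 87 99 _], head=0, tail=4, size=4

Answer: 87 39 87 99 _
0
4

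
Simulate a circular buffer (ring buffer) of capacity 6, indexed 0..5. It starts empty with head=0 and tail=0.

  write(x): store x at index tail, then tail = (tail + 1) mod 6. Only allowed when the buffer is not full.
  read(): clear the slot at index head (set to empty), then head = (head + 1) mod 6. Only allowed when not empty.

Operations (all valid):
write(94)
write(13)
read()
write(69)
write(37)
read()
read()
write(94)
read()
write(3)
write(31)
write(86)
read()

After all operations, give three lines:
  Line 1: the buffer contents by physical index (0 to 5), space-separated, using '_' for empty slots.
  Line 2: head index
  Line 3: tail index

write(94): buf=[94 _ _ _ _ _], head=0, tail=1, size=1
write(13): buf=[94 13 _ _ _ _], head=0, tail=2, size=2
read(): buf=[_ 13 _ _ _ _], head=1, tail=2, size=1
write(69): buf=[_ 13 69 _ _ _], head=1, tail=3, size=2
write(37): buf=[_ 13 69 37 _ _], head=1, tail=4, size=3
read(): buf=[_ _ 69 37 _ _], head=2, tail=4, size=2
read(): buf=[_ _ _ 37 _ _], head=3, tail=4, size=1
write(94): buf=[_ _ _ 37 94 _], head=3, tail=5, size=2
read(): buf=[_ _ _ _ 94 _], head=4, tail=5, size=1
write(3): buf=[_ _ _ _ 94 3], head=4, tail=0, size=2
write(31): buf=[31 _ _ _ 94 3], head=4, tail=1, size=3
write(86): buf=[31 86 _ _ 94 3], head=4, tail=2, size=4
read(): buf=[31 86 _ _ _ 3], head=5, tail=2, size=3

Answer: 31 86 _ _ _ 3
5
2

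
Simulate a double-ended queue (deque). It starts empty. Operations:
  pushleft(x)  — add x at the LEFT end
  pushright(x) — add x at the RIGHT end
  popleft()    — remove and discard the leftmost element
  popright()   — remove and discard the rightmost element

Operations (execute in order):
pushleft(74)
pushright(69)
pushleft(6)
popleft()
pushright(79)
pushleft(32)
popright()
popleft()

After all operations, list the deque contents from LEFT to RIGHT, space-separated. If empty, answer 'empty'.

pushleft(74): [74]
pushright(69): [74, 69]
pushleft(6): [6, 74, 69]
popleft(): [74, 69]
pushright(79): [74, 69, 79]
pushleft(32): [32, 74, 69, 79]
popright(): [32, 74, 69]
popleft(): [74, 69]

Answer: 74 69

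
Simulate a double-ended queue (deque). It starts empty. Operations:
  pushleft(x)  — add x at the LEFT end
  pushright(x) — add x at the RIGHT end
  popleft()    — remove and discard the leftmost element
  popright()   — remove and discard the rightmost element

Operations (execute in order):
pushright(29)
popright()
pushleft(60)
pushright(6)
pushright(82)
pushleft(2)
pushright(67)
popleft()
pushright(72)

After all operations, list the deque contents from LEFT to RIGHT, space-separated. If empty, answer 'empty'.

Answer: 60 6 82 67 72

Derivation:
pushright(29): [29]
popright(): []
pushleft(60): [60]
pushright(6): [60, 6]
pushright(82): [60, 6, 82]
pushleft(2): [2, 60, 6, 82]
pushright(67): [2, 60, 6, 82, 67]
popleft(): [60, 6, 82, 67]
pushright(72): [60, 6, 82, 67, 72]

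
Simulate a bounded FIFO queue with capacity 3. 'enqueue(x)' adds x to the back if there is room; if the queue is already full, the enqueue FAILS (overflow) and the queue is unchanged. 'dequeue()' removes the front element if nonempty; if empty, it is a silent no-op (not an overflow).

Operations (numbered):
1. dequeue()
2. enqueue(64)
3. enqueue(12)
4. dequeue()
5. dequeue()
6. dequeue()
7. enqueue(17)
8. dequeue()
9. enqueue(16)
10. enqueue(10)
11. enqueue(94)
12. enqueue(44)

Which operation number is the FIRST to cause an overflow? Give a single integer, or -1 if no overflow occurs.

Answer: 12

Derivation:
1. dequeue(): empty, no-op, size=0
2. enqueue(64): size=1
3. enqueue(12): size=2
4. dequeue(): size=1
5. dequeue(): size=0
6. dequeue(): empty, no-op, size=0
7. enqueue(17): size=1
8. dequeue(): size=0
9. enqueue(16): size=1
10. enqueue(10): size=2
11. enqueue(94): size=3
12. enqueue(44): size=3=cap → OVERFLOW (fail)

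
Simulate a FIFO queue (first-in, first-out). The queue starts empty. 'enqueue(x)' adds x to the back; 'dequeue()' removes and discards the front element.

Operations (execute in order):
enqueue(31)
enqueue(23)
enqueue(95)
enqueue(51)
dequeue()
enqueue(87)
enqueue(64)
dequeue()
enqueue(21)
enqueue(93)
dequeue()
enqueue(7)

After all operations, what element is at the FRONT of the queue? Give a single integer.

enqueue(31): queue = [31]
enqueue(23): queue = [31, 23]
enqueue(95): queue = [31, 23, 95]
enqueue(51): queue = [31, 23, 95, 51]
dequeue(): queue = [23, 95, 51]
enqueue(87): queue = [23, 95, 51, 87]
enqueue(64): queue = [23, 95, 51, 87, 64]
dequeue(): queue = [95, 51, 87, 64]
enqueue(21): queue = [95, 51, 87, 64, 21]
enqueue(93): queue = [95, 51, 87, 64, 21, 93]
dequeue(): queue = [51, 87, 64, 21, 93]
enqueue(7): queue = [51, 87, 64, 21, 93, 7]

Answer: 51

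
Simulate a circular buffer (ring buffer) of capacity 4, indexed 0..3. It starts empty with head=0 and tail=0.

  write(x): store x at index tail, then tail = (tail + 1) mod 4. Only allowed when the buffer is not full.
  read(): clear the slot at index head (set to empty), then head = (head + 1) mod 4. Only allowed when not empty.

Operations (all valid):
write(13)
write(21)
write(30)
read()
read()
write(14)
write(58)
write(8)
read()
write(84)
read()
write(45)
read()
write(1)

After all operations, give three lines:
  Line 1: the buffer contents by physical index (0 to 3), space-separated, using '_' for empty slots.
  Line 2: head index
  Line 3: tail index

Answer: 1 8 84 45
1
1

Derivation:
write(13): buf=[13 _ _ _], head=0, tail=1, size=1
write(21): buf=[13 21 _ _], head=0, tail=2, size=2
write(30): buf=[13 21 30 _], head=0, tail=3, size=3
read(): buf=[_ 21 30 _], head=1, tail=3, size=2
read(): buf=[_ _ 30 _], head=2, tail=3, size=1
write(14): buf=[_ _ 30 14], head=2, tail=0, size=2
write(58): buf=[58 _ 30 14], head=2, tail=1, size=3
write(8): buf=[58 8 30 14], head=2, tail=2, size=4
read(): buf=[58 8 _ 14], head=3, tail=2, size=3
write(84): buf=[58 8 84 14], head=3, tail=3, size=4
read(): buf=[58 8 84 _], head=0, tail=3, size=3
write(45): buf=[58 8 84 45], head=0, tail=0, size=4
read(): buf=[_ 8 84 45], head=1, tail=0, size=3
write(1): buf=[1 8 84 45], head=1, tail=1, size=4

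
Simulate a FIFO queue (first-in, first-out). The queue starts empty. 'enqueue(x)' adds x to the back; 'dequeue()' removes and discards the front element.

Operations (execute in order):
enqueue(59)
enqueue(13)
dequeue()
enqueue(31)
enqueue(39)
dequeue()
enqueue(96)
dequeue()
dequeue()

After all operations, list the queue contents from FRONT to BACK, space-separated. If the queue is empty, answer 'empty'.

Answer: 96

Derivation:
enqueue(59): [59]
enqueue(13): [59, 13]
dequeue(): [13]
enqueue(31): [13, 31]
enqueue(39): [13, 31, 39]
dequeue(): [31, 39]
enqueue(96): [31, 39, 96]
dequeue(): [39, 96]
dequeue(): [96]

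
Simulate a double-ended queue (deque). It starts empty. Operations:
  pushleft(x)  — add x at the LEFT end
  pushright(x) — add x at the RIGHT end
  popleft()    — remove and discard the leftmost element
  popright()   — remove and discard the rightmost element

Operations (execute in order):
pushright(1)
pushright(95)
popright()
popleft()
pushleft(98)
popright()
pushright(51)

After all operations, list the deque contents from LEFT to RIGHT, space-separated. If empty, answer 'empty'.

pushright(1): [1]
pushright(95): [1, 95]
popright(): [1]
popleft(): []
pushleft(98): [98]
popright(): []
pushright(51): [51]

Answer: 51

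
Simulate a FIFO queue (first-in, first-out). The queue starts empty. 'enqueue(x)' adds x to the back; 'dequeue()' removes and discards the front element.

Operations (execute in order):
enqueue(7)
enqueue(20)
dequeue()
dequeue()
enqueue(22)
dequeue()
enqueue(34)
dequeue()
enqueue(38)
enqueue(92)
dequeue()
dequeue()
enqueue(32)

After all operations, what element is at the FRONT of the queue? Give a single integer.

enqueue(7): queue = [7]
enqueue(20): queue = [7, 20]
dequeue(): queue = [20]
dequeue(): queue = []
enqueue(22): queue = [22]
dequeue(): queue = []
enqueue(34): queue = [34]
dequeue(): queue = []
enqueue(38): queue = [38]
enqueue(92): queue = [38, 92]
dequeue(): queue = [92]
dequeue(): queue = []
enqueue(32): queue = [32]

Answer: 32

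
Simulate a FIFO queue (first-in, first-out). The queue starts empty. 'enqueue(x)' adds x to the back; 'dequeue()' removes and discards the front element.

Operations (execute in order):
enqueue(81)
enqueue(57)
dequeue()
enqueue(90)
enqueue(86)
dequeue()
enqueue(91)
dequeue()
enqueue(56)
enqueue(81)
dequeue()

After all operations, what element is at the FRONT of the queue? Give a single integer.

enqueue(81): queue = [81]
enqueue(57): queue = [81, 57]
dequeue(): queue = [57]
enqueue(90): queue = [57, 90]
enqueue(86): queue = [57, 90, 86]
dequeue(): queue = [90, 86]
enqueue(91): queue = [90, 86, 91]
dequeue(): queue = [86, 91]
enqueue(56): queue = [86, 91, 56]
enqueue(81): queue = [86, 91, 56, 81]
dequeue(): queue = [91, 56, 81]

Answer: 91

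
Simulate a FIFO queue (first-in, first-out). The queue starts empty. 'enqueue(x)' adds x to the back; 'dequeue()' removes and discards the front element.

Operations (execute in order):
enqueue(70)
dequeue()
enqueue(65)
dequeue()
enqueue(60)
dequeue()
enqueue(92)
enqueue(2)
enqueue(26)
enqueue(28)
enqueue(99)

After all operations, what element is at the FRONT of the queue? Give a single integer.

Answer: 92

Derivation:
enqueue(70): queue = [70]
dequeue(): queue = []
enqueue(65): queue = [65]
dequeue(): queue = []
enqueue(60): queue = [60]
dequeue(): queue = []
enqueue(92): queue = [92]
enqueue(2): queue = [92, 2]
enqueue(26): queue = [92, 2, 26]
enqueue(28): queue = [92, 2, 26, 28]
enqueue(99): queue = [92, 2, 26, 28, 99]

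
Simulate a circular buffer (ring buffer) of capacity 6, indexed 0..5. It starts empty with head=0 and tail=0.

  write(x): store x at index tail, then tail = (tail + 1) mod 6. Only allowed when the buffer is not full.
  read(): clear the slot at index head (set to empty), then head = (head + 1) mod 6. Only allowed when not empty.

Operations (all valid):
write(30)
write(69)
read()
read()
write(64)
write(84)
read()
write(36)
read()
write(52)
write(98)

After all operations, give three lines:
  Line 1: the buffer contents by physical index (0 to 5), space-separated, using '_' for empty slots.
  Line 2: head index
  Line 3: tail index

Answer: 98 _ _ _ 36 52
4
1

Derivation:
write(30): buf=[30 _ _ _ _ _], head=0, tail=1, size=1
write(69): buf=[30 69 _ _ _ _], head=0, tail=2, size=2
read(): buf=[_ 69 _ _ _ _], head=1, tail=2, size=1
read(): buf=[_ _ _ _ _ _], head=2, tail=2, size=0
write(64): buf=[_ _ 64 _ _ _], head=2, tail=3, size=1
write(84): buf=[_ _ 64 84 _ _], head=2, tail=4, size=2
read(): buf=[_ _ _ 84 _ _], head=3, tail=4, size=1
write(36): buf=[_ _ _ 84 36 _], head=3, tail=5, size=2
read(): buf=[_ _ _ _ 36 _], head=4, tail=5, size=1
write(52): buf=[_ _ _ _ 36 52], head=4, tail=0, size=2
write(98): buf=[98 _ _ _ 36 52], head=4, tail=1, size=3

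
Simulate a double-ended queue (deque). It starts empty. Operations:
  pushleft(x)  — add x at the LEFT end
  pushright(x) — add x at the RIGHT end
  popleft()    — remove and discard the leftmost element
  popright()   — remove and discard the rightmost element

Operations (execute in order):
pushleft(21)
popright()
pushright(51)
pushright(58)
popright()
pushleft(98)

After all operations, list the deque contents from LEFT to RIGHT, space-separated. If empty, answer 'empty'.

pushleft(21): [21]
popright(): []
pushright(51): [51]
pushright(58): [51, 58]
popright(): [51]
pushleft(98): [98, 51]

Answer: 98 51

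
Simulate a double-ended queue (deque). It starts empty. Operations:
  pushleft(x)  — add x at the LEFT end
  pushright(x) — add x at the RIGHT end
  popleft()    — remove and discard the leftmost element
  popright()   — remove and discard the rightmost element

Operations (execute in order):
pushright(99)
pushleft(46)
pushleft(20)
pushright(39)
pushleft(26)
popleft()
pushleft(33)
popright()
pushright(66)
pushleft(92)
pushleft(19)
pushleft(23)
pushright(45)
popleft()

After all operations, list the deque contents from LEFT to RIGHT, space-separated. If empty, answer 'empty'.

pushright(99): [99]
pushleft(46): [46, 99]
pushleft(20): [20, 46, 99]
pushright(39): [20, 46, 99, 39]
pushleft(26): [26, 20, 46, 99, 39]
popleft(): [20, 46, 99, 39]
pushleft(33): [33, 20, 46, 99, 39]
popright(): [33, 20, 46, 99]
pushright(66): [33, 20, 46, 99, 66]
pushleft(92): [92, 33, 20, 46, 99, 66]
pushleft(19): [19, 92, 33, 20, 46, 99, 66]
pushleft(23): [23, 19, 92, 33, 20, 46, 99, 66]
pushright(45): [23, 19, 92, 33, 20, 46, 99, 66, 45]
popleft(): [19, 92, 33, 20, 46, 99, 66, 45]

Answer: 19 92 33 20 46 99 66 45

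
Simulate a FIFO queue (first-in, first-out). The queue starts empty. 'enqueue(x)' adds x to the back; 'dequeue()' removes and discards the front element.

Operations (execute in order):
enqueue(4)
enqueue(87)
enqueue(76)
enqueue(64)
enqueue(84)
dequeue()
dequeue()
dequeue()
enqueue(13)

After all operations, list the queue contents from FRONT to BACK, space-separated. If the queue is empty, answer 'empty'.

enqueue(4): [4]
enqueue(87): [4, 87]
enqueue(76): [4, 87, 76]
enqueue(64): [4, 87, 76, 64]
enqueue(84): [4, 87, 76, 64, 84]
dequeue(): [87, 76, 64, 84]
dequeue(): [76, 64, 84]
dequeue(): [64, 84]
enqueue(13): [64, 84, 13]

Answer: 64 84 13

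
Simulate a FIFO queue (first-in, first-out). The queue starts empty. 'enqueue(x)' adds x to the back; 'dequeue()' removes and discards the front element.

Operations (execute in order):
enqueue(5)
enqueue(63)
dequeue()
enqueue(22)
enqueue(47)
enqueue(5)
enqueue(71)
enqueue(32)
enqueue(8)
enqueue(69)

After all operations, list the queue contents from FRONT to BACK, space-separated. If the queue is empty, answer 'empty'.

Answer: 63 22 47 5 71 32 8 69

Derivation:
enqueue(5): [5]
enqueue(63): [5, 63]
dequeue(): [63]
enqueue(22): [63, 22]
enqueue(47): [63, 22, 47]
enqueue(5): [63, 22, 47, 5]
enqueue(71): [63, 22, 47, 5, 71]
enqueue(32): [63, 22, 47, 5, 71, 32]
enqueue(8): [63, 22, 47, 5, 71, 32, 8]
enqueue(69): [63, 22, 47, 5, 71, 32, 8, 69]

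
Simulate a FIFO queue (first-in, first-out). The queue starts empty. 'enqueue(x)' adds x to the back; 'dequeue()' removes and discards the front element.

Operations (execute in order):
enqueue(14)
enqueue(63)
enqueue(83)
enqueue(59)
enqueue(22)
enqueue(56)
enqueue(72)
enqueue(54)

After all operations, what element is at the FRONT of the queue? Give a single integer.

Answer: 14

Derivation:
enqueue(14): queue = [14]
enqueue(63): queue = [14, 63]
enqueue(83): queue = [14, 63, 83]
enqueue(59): queue = [14, 63, 83, 59]
enqueue(22): queue = [14, 63, 83, 59, 22]
enqueue(56): queue = [14, 63, 83, 59, 22, 56]
enqueue(72): queue = [14, 63, 83, 59, 22, 56, 72]
enqueue(54): queue = [14, 63, 83, 59, 22, 56, 72, 54]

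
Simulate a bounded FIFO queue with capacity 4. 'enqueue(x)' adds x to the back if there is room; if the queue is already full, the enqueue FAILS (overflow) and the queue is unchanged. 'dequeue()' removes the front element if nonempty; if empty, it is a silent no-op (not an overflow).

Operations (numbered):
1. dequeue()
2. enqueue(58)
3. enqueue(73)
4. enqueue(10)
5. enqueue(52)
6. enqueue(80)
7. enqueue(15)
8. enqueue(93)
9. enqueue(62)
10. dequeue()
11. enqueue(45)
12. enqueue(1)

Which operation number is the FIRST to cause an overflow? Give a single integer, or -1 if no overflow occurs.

1. dequeue(): empty, no-op, size=0
2. enqueue(58): size=1
3. enqueue(73): size=2
4. enqueue(10): size=3
5. enqueue(52): size=4
6. enqueue(80): size=4=cap → OVERFLOW (fail)
7. enqueue(15): size=4=cap → OVERFLOW (fail)
8. enqueue(93): size=4=cap → OVERFLOW (fail)
9. enqueue(62): size=4=cap → OVERFLOW (fail)
10. dequeue(): size=3
11. enqueue(45): size=4
12. enqueue(1): size=4=cap → OVERFLOW (fail)

Answer: 6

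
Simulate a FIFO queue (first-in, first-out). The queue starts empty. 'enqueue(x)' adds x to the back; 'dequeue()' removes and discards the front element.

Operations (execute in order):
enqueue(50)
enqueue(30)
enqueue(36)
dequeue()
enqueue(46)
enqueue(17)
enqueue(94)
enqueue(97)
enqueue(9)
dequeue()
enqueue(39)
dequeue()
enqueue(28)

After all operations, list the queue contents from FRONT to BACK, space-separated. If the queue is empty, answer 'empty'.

Answer: 46 17 94 97 9 39 28

Derivation:
enqueue(50): [50]
enqueue(30): [50, 30]
enqueue(36): [50, 30, 36]
dequeue(): [30, 36]
enqueue(46): [30, 36, 46]
enqueue(17): [30, 36, 46, 17]
enqueue(94): [30, 36, 46, 17, 94]
enqueue(97): [30, 36, 46, 17, 94, 97]
enqueue(9): [30, 36, 46, 17, 94, 97, 9]
dequeue(): [36, 46, 17, 94, 97, 9]
enqueue(39): [36, 46, 17, 94, 97, 9, 39]
dequeue(): [46, 17, 94, 97, 9, 39]
enqueue(28): [46, 17, 94, 97, 9, 39, 28]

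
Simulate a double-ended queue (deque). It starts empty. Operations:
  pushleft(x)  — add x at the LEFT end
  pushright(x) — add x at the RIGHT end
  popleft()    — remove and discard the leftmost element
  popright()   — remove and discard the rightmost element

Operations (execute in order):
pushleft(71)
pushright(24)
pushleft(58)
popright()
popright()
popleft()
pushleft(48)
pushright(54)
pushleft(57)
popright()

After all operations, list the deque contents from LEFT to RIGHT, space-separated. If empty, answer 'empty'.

Answer: 57 48

Derivation:
pushleft(71): [71]
pushright(24): [71, 24]
pushleft(58): [58, 71, 24]
popright(): [58, 71]
popright(): [58]
popleft(): []
pushleft(48): [48]
pushright(54): [48, 54]
pushleft(57): [57, 48, 54]
popright(): [57, 48]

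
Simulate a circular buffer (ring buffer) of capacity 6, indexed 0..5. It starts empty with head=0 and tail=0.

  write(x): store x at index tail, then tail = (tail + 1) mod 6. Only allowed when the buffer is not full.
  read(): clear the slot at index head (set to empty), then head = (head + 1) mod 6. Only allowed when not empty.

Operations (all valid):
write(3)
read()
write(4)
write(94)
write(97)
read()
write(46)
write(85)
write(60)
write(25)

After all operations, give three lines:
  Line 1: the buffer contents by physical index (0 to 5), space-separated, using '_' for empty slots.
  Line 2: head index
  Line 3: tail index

Answer: 60 25 94 97 46 85
2
2

Derivation:
write(3): buf=[3 _ _ _ _ _], head=0, tail=1, size=1
read(): buf=[_ _ _ _ _ _], head=1, tail=1, size=0
write(4): buf=[_ 4 _ _ _ _], head=1, tail=2, size=1
write(94): buf=[_ 4 94 _ _ _], head=1, tail=3, size=2
write(97): buf=[_ 4 94 97 _ _], head=1, tail=4, size=3
read(): buf=[_ _ 94 97 _ _], head=2, tail=4, size=2
write(46): buf=[_ _ 94 97 46 _], head=2, tail=5, size=3
write(85): buf=[_ _ 94 97 46 85], head=2, tail=0, size=4
write(60): buf=[60 _ 94 97 46 85], head=2, tail=1, size=5
write(25): buf=[60 25 94 97 46 85], head=2, tail=2, size=6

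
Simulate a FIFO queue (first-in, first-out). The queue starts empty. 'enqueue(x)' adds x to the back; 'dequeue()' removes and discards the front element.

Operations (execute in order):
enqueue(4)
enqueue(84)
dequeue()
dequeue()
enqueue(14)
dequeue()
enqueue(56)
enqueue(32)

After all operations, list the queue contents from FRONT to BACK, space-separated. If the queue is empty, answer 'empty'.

enqueue(4): [4]
enqueue(84): [4, 84]
dequeue(): [84]
dequeue(): []
enqueue(14): [14]
dequeue(): []
enqueue(56): [56]
enqueue(32): [56, 32]

Answer: 56 32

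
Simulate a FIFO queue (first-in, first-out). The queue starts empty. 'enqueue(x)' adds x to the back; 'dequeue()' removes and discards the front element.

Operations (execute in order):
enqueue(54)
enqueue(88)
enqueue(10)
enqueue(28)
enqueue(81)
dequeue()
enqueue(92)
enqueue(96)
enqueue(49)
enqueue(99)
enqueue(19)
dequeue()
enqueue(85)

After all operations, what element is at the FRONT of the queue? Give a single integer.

Answer: 10

Derivation:
enqueue(54): queue = [54]
enqueue(88): queue = [54, 88]
enqueue(10): queue = [54, 88, 10]
enqueue(28): queue = [54, 88, 10, 28]
enqueue(81): queue = [54, 88, 10, 28, 81]
dequeue(): queue = [88, 10, 28, 81]
enqueue(92): queue = [88, 10, 28, 81, 92]
enqueue(96): queue = [88, 10, 28, 81, 92, 96]
enqueue(49): queue = [88, 10, 28, 81, 92, 96, 49]
enqueue(99): queue = [88, 10, 28, 81, 92, 96, 49, 99]
enqueue(19): queue = [88, 10, 28, 81, 92, 96, 49, 99, 19]
dequeue(): queue = [10, 28, 81, 92, 96, 49, 99, 19]
enqueue(85): queue = [10, 28, 81, 92, 96, 49, 99, 19, 85]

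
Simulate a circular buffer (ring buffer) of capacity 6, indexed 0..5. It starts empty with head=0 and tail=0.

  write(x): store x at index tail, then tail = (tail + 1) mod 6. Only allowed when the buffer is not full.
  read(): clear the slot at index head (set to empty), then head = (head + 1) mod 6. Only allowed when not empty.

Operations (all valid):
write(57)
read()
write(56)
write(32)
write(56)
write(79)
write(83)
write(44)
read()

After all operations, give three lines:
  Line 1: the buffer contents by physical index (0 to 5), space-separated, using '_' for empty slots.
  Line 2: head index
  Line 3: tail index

Answer: 44 _ 32 56 79 83
2
1

Derivation:
write(57): buf=[57 _ _ _ _ _], head=0, tail=1, size=1
read(): buf=[_ _ _ _ _ _], head=1, tail=1, size=0
write(56): buf=[_ 56 _ _ _ _], head=1, tail=2, size=1
write(32): buf=[_ 56 32 _ _ _], head=1, tail=3, size=2
write(56): buf=[_ 56 32 56 _ _], head=1, tail=4, size=3
write(79): buf=[_ 56 32 56 79 _], head=1, tail=5, size=4
write(83): buf=[_ 56 32 56 79 83], head=1, tail=0, size=5
write(44): buf=[44 56 32 56 79 83], head=1, tail=1, size=6
read(): buf=[44 _ 32 56 79 83], head=2, tail=1, size=5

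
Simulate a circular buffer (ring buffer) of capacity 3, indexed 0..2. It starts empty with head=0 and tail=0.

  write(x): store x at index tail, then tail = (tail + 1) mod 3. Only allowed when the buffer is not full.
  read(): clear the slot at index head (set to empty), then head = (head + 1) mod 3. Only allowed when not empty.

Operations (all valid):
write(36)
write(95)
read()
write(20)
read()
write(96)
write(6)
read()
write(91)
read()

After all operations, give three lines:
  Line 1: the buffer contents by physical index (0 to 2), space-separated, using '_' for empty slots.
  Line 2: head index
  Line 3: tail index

write(36): buf=[36 _ _], head=0, tail=1, size=1
write(95): buf=[36 95 _], head=0, tail=2, size=2
read(): buf=[_ 95 _], head=1, tail=2, size=1
write(20): buf=[_ 95 20], head=1, tail=0, size=2
read(): buf=[_ _ 20], head=2, tail=0, size=1
write(96): buf=[96 _ 20], head=2, tail=1, size=2
write(6): buf=[96 6 20], head=2, tail=2, size=3
read(): buf=[96 6 _], head=0, tail=2, size=2
write(91): buf=[96 6 91], head=0, tail=0, size=3
read(): buf=[_ 6 91], head=1, tail=0, size=2

Answer: _ 6 91
1
0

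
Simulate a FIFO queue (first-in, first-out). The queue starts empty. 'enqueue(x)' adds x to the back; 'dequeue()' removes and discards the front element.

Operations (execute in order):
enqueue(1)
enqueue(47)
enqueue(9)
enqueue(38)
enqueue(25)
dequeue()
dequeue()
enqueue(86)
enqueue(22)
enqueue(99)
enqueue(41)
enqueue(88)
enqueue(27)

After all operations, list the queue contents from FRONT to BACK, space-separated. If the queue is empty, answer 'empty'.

Answer: 9 38 25 86 22 99 41 88 27

Derivation:
enqueue(1): [1]
enqueue(47): [1, 47]
enqueue(9): [1, 47, 9]
enqueue(38): [1, 47, 9, 38]
enqueue(25): [1, 47, 9, 38, 25]
dequeue(): [47, 9, 38, 25]
dequeue(): [9, 38, 25]
enqueue(86): [9, 38, 25, 86]
enqueue(22): [9, 38, 25, 86, 22]
enqueue(99): [9, 38, 25, 86, 22, 99]
enqueue(41): [9, 38, 25, 86, 22, 99, 41]
enqueue(88): [9, 38, 25, 86, 22, 99, 41, 88]
enqueue(27): [9, 38, 25, 86, 22, 99, 41, 88, 27]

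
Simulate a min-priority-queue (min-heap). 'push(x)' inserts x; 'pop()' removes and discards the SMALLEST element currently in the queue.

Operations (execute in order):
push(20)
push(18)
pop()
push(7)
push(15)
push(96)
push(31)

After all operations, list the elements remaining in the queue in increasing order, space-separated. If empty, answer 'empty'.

push(20): heap contents = [20]
push(18): heap contents = [18, 20]
pop() → 18: heap contents = [20]
push(7): heap contents = [7, 20]
push(15): heap contents = [7, 15, 20]
push(96): heap contents = [7, 15, 20, 96]
push(31): heap contents = [7, 15, 20, 31, 96]

Answer: 7 15 20 31 96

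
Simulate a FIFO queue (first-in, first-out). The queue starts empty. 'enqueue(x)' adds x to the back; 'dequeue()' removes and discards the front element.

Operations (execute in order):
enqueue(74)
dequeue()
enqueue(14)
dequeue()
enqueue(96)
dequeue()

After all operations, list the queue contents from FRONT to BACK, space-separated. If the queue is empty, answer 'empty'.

enqueue(74): [74]
dequeue(): []
enqueue(14): [14]
dequeue(): []
enqueue(96): [96]
dequeue(): []

Answer: empty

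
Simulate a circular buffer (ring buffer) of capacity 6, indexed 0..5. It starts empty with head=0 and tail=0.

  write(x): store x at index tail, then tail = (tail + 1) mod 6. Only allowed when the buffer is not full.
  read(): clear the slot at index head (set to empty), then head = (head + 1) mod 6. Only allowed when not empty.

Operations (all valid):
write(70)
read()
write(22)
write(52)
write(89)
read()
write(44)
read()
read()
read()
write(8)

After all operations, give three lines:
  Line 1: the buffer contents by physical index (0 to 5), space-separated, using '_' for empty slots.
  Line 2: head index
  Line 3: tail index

write(70): buf=[70 _ _ _ _ _], head=0, tail=1, size=1
read(): buf=[_ _ _ _ _ _], head=1, tail=1, size=0
write(22): buf=[_ 22 _ _ _ _], head=1, tail=2, size=1
write(52): buf=[_ 22 52 _ _ _], head=1, tail=3, size=2
write(89): buf=[_ 22 52 89 _ _], head=1, tail=4, size=3
read(): buf=[_ _ 52 89 _ _], head=2, tail=4, size=2
write(44): buf=[_ _ 52 89 44 _], head=2, tail=5, size=3
read(): buf=[_ _ _ 89 44 _], head=3, tail=5, size=2
read(): buf=[_ _ _ _ 44 _], head=4, tail=5, size=1
read(): buf=[_ _ _ _ _ _], head=5, tail=5, size=0
write(8): buf=[_ _ _ _ _ 8], head=5, tail=0, size=1

Answer: _ _ _ _ _ 8
5
0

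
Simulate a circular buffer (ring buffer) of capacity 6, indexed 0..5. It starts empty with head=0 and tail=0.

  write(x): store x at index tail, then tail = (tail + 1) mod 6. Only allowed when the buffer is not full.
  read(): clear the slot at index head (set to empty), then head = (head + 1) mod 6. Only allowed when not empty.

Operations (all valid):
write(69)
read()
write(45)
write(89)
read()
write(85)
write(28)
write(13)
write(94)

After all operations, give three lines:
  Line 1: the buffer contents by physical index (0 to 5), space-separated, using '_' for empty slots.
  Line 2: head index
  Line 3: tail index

write(69): buf=[69 _ _ _ _ _], head=0, tail=1, size=1
read(): buf=[_ _ _ _ _ _], head=1, tail=1, size=0
write(45): buf=[_ 45 _ _ _ _], head=1, tail=2, size=1
write(89): buf=[_ 45 89 _ _ _], head=1, tail=3, size=2
read(): buf=[_ _ 89 _ _ _], head=2, tail=3, size=1
write(85): buf=[_ _ 89 85 _ _], head=2, tail=4, size=2
write(28): buf=[_ _ 89 85 28 _], head=2, tail=5, size=3
write(13): buf=[_ _ 89 85 28 13], head=2, tail=0, size=4
write(94): buf=[94 _ 89 85 28 13], head=2, tail=1, size=5

Answer: 94 _ 89 85 28 13
2
1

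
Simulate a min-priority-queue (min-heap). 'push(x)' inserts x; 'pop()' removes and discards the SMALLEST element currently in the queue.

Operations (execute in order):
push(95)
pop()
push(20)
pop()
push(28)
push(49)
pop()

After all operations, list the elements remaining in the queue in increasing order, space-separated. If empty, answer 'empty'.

Answer: 49

Derivation:
push(95): heap contents = [95]
pop() → 95: heap contents = []
push(20): heap contents = [20]
pop() → 20: heap contents = []
push(28): heap contents = [28]
push(49): heap contents = [28, 49]
pop() → 28: heap contents = [49]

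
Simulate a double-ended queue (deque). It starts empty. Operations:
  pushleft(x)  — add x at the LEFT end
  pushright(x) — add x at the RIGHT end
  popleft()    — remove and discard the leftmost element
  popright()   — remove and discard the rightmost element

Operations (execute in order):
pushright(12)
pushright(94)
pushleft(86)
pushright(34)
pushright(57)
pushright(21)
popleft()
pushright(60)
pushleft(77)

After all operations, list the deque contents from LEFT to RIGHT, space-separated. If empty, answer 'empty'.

pushright(12): [12]
pushright(94): [12, 94]
pushleft(86): [86, 12, 94]
pushright(34): [86, 12, 94, 34]
pushright(57): [86, 12, 94, 34, 57]
pushright(21): [86, 12, 94, 34, 57, 21]
popleft(): [12, 94, 34, 57, 21]
pushright(60): [12, 94, 34, 57, 21, 60]
pushleft(77): [77, 12, 94, 34, 57, 21, 60]

Answer: 77 12 94 34 57 21 60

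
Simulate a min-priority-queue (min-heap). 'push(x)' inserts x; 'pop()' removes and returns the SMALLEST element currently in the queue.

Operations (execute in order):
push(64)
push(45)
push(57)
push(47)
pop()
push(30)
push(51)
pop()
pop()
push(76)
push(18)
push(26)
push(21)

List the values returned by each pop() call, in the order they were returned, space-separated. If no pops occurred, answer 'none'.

Answer: 45 30 47

Derivation:
push(64): heap contents = [64]
push(45): heap contents = [45, 64]
push(57): heap contents = [45, 57, 64]
push(47): heap contents = [45, 47, 57, 64]
pop() → 45: heap contents = [47, 57, 64]
push(30): heap contents = [30, 47, 57, 64]
push(51): heap contents = [30, 47, 51, 57, 64]
pop() → 30: heap contents = [47, 51, 57, 64]
pop() → 47: heap contents = [51, 57, 64]
push(76): heap contents = [51, 57, 64, 76]
push(18): heap contents = [18, 51, 57, 64, 76]
push(26): heap contents = [18, 26, 51, 57, 64, 76]
push(21): heap contents = [18, 21, 26, 51, 57, 64, 76]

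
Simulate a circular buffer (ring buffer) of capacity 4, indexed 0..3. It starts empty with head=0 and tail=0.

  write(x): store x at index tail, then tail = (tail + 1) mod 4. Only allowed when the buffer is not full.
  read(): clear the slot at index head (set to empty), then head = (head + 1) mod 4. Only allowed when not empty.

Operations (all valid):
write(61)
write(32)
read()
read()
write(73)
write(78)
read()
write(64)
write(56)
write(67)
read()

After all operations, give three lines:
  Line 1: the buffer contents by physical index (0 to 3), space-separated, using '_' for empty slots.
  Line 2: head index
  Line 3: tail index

write(61): buf=[61 _ _ _], head=0, tail=1, size=1
write(32): buf=[61 32 _ _], head=0, tail=2, size=2
read(): buf=[_ 32 _ _], head=1, tail=2, size=1
read(): buf=[_ _ _ _], head=2, tail=2, size=0
write(73): buf=[_ _ 73 _], head=2, tail=3, size=1
write(78): buf=[_ _ 73 78], head=2, tail=0, size=2
read(): buf=[_ _ _ 78], head=3, tail=0, size=1
write(64): buf=[64 _ _ 78], head=3, tail=1, size=2
write(56): buf=[64 56 _ 78], head=3, tail=2, size=3
write(67): buf=[64 56 67 78], head=3, tail=3, size=4
read(): buf=[64 56 67 _], head=0, tail=3, size=3

Answer: 64 56 67 _
0
3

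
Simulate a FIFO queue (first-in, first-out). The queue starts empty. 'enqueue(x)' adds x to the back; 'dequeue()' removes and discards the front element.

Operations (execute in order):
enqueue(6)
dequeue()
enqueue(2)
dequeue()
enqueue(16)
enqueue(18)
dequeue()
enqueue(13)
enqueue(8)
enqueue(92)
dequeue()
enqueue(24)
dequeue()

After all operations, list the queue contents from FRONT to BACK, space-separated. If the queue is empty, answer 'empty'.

Answer: 8 92 24

Derivation:
enqueue(6): [6]
dequeue(): []
enqueue(2): [2]
dequeue(): []
enqueue(16): [16]
enqueue(18): [16, 18]
dequeue(): [18]
enqueue(13): [18, 13]
enqueue(8): [18, 13, 8]
enqueue(92): [18, 13, 8, 92]
dequeue(): [13, 8, 92]
enqueue(24): [13, 8, 92, 24]
dequeue(): [8, 92, 24]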